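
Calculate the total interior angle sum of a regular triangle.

The sum of interior angles of an n-sided polygon is (n - 2) * 180.
For n = 3: (3 - 2) * 180 = 1 * 180 = 180 degrees.

180 degrees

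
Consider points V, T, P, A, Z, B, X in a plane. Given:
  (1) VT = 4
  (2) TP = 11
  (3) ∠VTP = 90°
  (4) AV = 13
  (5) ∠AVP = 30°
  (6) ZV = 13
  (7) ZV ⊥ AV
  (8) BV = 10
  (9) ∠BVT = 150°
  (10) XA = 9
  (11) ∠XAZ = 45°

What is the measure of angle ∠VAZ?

Step 1: By the law of cosines on triangle AVZ: AZ² = 13² + 13² − 2·13·13·cos(90°) = 338, so AZ = 13·√2.
Step 2: By the inverse law of cosines on triangle VAZ: cos(∠VAZ) = (13² + (13·√2)² − 13²) / (2·13·13·√2) = 338/478 = 0.7071, so ∠VAZ = 45°.

Therefore, the measure of angle ∠VAZ = 45°.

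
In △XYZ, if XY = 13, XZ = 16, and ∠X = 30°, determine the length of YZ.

Law of cosines: YZ^2 = 13^2 + 16^2 - 2(13)(16)cos(30°) = 425 - 208*sqrt(3), so YZ = sqrt(425 - 208*sqrt(3)).

sqrt(425 - 208*sqrt(3))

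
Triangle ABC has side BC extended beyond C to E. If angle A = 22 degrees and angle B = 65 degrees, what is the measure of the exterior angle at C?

Exterior angle = 22 + 65 = 87 degrees (exterior angle theorem).

87 degrees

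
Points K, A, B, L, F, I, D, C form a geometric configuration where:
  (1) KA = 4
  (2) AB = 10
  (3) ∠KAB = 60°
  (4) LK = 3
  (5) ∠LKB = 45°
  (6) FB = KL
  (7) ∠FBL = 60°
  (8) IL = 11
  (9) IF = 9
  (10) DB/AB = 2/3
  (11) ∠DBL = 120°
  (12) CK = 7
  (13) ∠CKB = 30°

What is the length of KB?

Step 1: By the law of cosines on triangle KAB: KB² = 4² + 10² − 2·4·10·cos(60°) = 76, so KB = 2·√19.

Therefore, the length of KB = 2·√19.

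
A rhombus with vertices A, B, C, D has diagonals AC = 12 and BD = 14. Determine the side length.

Half-diagonals are 6 and 7. side = sqrt(6^2 + 7^2) = sqrt(85)

sqrt(85)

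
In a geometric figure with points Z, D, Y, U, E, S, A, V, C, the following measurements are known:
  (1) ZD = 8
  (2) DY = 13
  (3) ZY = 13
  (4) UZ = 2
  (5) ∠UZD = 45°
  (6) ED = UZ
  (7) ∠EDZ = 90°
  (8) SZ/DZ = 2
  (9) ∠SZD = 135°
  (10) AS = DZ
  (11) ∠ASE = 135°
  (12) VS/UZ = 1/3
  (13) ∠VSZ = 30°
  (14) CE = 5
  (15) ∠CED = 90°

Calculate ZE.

From the given relations: ED = UZ = 2.
Step 1: By the law of cosines on triangle ZDE: ZE² = 8² + 2² − 2·8·2·cos(90°) = 68, so ZE = 2·√17.

Therefore, the length of ZE = 2·√17.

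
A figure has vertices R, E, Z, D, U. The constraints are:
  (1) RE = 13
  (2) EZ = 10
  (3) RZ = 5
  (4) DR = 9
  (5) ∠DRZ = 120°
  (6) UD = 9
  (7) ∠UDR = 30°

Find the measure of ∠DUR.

Step 1: By the law of cosines on triangle UDR: UR² = 9² + 9² − 2·9·9·cos(30°) = 21.7, so UR ≈ 4.66.
Step 2: By the inverse law of cosines on triangle DUR: cos(∠DUR) = (9² + 4.66² − 9²) / (2·9·4.66) = 21.7/83.86 = 0.2588, so ∠DUR = 75°.

Therefore, the measure of angle ∠DUR = 75°.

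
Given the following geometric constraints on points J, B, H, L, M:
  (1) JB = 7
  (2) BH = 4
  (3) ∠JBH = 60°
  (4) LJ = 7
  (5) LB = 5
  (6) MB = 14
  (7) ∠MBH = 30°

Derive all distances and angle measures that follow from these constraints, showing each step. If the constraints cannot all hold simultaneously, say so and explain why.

The constraints are consistent.

Step 1: From JB = 7, BH = 4, and ∠JBH = 60°, by the law of cosines:
  JH² = JB² + BH² - 2·JB·BH·cos(60°) = 49 + 16 - 28 = 37
  JH = √37

Step 2: From HB = 4, BM = 14, and ∠HBM = 30°, by the law of cosines:
  HM² = HB² + BM² - 2·HB·BM·cos(30°) = 16 + 196 - 96.99 = 115
  HM ≈ 10.72

Step 3: From JB = 7, JL = 7, BL = 5, by the inverse law of cosines:
  cos(∠BJL) = (JB² + JL² - BL²) / (2·JB·JL)
  ∠BJL = 41.85°

Step 4: From BJ = 7, BL = 5, JL = 7, by the inverse law of cosines:
  cos(∠JBL) = (BJ² + BL² - JL²) / (2·BJ·BL)
  ∠JBL = 69.08°

Step 5: From LB = 5, LJ = 7, BJ = 7, by the inverse law of cosines:
  cos(∠BLJ) = (LB² + LJ² - BJ²) / (2·LB·LJ)
  ∠BLJ = 69.08°

Step 6: From JB = 7, JH = √37, BH = 4, by the inverse law of cosines:
  cos(∠BJH) = (JB² + JH² - BH²) / (2·JB·JH)
  ∠BJH = 34.72°

Step 7: From HB = 4, HJ = √37, BJ = 7, by the inverse law of cosines:
  cos(∠BHJ) = (HB² + HJ² - BJ²) / (2·HB·HJ)
  ∠BHJ = 85.28°

Step 8: From HB = 4, HM = 10.72, BM = 14, by the inverse law of cosines:
  cos(∠BHM) = (HB² + HM² - BM²) / (2·HB·HM)
  ∠BHM = 139.25°

Step 9: From MB = 14, MH = 10.72, BH = 4, by the inverse law of cosines:
  cos(∠BMH) = (MB² + MH² - BH²) / (2·MB·MH)
  ∠BMH = 10.75°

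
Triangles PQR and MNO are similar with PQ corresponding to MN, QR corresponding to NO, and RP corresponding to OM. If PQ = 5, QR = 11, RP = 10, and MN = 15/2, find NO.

Similar triangles have proportional sides. Setting up the proportion:
MN / PQ = NO / QR
15/2 / 5 = NO / 11
NO = 11 * 15/2 / 5 = 33/2.

33/2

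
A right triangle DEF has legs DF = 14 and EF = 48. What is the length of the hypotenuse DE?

DE = sqrt(14^2 + 48^2) = sqrt(2500) = 50

50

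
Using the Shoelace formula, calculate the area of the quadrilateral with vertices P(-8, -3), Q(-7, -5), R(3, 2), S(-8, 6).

Using the Shoelace formula for a quadrilateral (vertices in order):
Area = (1/2)|sum of (x_i * y_(i+1) - x_(i+1) * y_i)|
Terms: (-8*-5 - -7*-3) = 19, (-7*2 - 3*-5) = 1, (3*6 - -8*2) = 34, (-8*-3 - -8*6) = 72
Sum = 126
Area = (1/2)(126) = 63

63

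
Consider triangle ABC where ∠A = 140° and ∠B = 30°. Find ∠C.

By the triangle angle sum property, the three interior angles of any triangle add up to 180°.
We know angle A = 140° and angle B = 30°, so their sum is 170°.
Therefore angle C = 180° - 170° = 10°.

10 degrees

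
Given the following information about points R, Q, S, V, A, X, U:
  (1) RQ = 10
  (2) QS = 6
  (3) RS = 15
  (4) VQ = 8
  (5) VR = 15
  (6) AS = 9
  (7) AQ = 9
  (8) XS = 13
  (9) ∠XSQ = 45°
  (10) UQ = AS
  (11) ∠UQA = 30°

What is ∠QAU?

From the given relations: UQ = AS = 9.
Step 1: By the law of cosines on triangle AQU: AU² = 9² + 9² − 2·9·9·cos(30°) = 21.7, so AU ≈ 4.66.
Step 2: By the inverse law of cosines on triangle QAU: cos(∠QAU) = (9² + 4.66² − 9²) / (2·9·4.66) = 21.7/83.86 = 0.2588, so ∠QAU = 75°.

Therefore, the measure of angle ∠QAU = 75°.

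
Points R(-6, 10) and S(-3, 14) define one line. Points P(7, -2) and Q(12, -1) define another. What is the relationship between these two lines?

Slope of line 1: m1 = (14 - 10)/(-3 - -6) = 4/3 = 4/3
Slope of line 2: m2 = (-1 - -2)/(12 - 7) = 1/5 = 1/5
m1 != m2 and m1*m2 = 4/15 != -1. Neither.

Neither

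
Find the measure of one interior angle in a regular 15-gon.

Each interior angle of a regular n-gon is (n - 2) * 180 / n.
For n = 15: (15 - 2) * 180 / 15 = 2340/15 = 156 degrees.

156 degrees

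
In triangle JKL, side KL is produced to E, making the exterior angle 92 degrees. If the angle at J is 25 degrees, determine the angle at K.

By the exterior angle theorem: exterior angle = sum of remote interior angles.
92 = 25 + angle K
angle K = 92 - 25 = 67 degrees

67 degrees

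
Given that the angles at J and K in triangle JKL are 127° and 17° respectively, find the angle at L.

angle L = 180 - 127 - 17 = 36 degrees.

36 degrees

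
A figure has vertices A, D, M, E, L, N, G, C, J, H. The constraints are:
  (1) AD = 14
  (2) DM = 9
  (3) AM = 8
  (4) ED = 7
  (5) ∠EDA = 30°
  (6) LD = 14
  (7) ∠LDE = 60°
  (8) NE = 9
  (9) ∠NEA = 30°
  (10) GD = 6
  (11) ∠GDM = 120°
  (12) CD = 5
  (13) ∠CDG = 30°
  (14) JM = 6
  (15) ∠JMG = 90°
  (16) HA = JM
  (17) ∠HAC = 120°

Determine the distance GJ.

Step 1: By the law of cosines on triangle GDM: GM² = 6² + 9² − 2·6·9·cos(120°) = 171, so GM = 3·√19.
Step 2: By the law of cosines on triangle GMJ: GJ² = (3·√19)² + 6² − 2·3·√19·6·cos(90°) = 207, so GJ = 3·√23.

Therefore, the length of GJ = 3·√23.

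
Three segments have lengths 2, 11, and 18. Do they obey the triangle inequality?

Check the triangle inequality: 2 + 11 = 13 ≤ 18.
Since the sum of two sides does not exceed the third, no triangle can be formed.

No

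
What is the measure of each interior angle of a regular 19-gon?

Each interior angle of a regular n-gon is (n - 2) * 180 / n.
For n = 19: (19 - 2) * 180 / 19 = 3060/19 = 3060/19 degrees.

3060/19 degrees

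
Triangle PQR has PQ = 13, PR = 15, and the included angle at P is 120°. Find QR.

When two sides and the included angle are known, the law of cosines gives the third side.
c^2 = a^2 + b^2 - 2ab cos(C) generalizes the Pythagorean theorem to non-right triangles.
Here: QR^2 = 169 + 225 - 390*(-1/2) = 589
QR = sqrt(589)

sqrt(589)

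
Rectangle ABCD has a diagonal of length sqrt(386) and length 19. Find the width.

The diagonal of a rectangle forms a right triangle with the two sides.
Rearranging the Pythagorean theorem: missing side = sqrt(d^2 - known^2).
= sqrt(386 - 361) = sqrt(25) = 5.

5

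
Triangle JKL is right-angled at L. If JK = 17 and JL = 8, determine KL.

KL = sqrt(17^2 - 8^2) = sqrt(225) = 15

15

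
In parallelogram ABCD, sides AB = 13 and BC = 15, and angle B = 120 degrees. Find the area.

The area of a parallelogram equals the product of two adjacent sides times the sine of the included angle.
This is because the height equals 15 * sin(120°) = 15*sqrt(3)/2.
Area = 13 * 15*sqrt(3)/2 = 195*sqrt(3)/2

195*sqrt(3)/2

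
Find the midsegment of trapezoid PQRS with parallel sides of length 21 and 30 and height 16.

The midsegment of a trapezoid = (base1 + base2) / 2
midsegment = (21 + 30) / 2
midsegment = 51 / 2
midsegment = 51/2

51/2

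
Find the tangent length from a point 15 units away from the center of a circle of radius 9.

The tangent, radius, and line from the external point to the center form a right triangle.
The right angle is where the tangent meets the radius.
By the Pythagorean theorem: tangent² + 9² = 15²
tangent² = 225 - 81 = 144
tangent = 12

12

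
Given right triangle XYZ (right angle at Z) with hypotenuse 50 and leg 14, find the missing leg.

Rearranging the Pythagorean theorem to solve for the unknown leg:
leg^2 = hypotenuse^2 - known_leg^2 = 2500 - 196 = 2304
leg = sqrt(2304) = 48.

48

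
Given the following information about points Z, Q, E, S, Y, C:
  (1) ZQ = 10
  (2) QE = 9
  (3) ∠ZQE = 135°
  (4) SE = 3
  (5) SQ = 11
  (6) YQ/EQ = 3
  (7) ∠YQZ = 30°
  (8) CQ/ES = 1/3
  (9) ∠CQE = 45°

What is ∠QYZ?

From the given relations: YQ = 3·EQ = 3·9 = 27.
Step 1: By the law of cosines on triangle YQZ: YZ² = 27² + 10² − 2·27·10·cos(30°) = 361.35, so YZ ≈ 19.01.
Step 2: By the inverse law of cosines on triangle QYZ: cos(∠QYZ) = (27² + 19.01² − 10²) / (2·27·19.01) = 990.35/1026.49 = 0.9648, so ∠QYZ = 15.25°.

Therefore, the measure of angle ∠QYZ = 15.25°.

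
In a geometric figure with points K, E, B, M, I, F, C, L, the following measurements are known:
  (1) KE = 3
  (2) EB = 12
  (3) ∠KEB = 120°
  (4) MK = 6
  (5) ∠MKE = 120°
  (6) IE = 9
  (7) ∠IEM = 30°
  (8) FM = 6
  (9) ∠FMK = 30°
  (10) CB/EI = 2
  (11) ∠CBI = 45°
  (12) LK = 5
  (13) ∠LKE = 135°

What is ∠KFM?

Step 1: By the law of cosines on triangle FMK: FK² = 6² + 6² − 2·6·6·cos(30°) = 9.65, so FK ≈ 3.11.
Step 2: By the inverse law of cosines on triangle KFM: cos(∠KFM) = (3.11² + 6² − 6²) / (2·3.11·6) = 9.65/37.27 = 0.2588, so ∠KFM = 75°.

Therefore, the measure of angle ∠KFM = 75°.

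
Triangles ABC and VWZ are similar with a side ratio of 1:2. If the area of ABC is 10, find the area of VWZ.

The ratio of areas of similar triangles = (side ratio)^2.
Side ratio = 1:2, so area ratio = 1:4.
Area of VWZ / Area of ABC = 4/1
Area of VWZ = 10 * 4/1 = 40

40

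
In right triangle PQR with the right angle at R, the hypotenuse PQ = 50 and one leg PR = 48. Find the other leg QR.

By the Pythagorean theorem: QR^2 = PQ^2 - PR^2
QR^2 = 50^2 - 48^2 = 2500 - 2304 = 196
QR = sqrt(196) = 14

14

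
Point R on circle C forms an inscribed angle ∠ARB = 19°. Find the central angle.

Central angle = 2 × 19° = 38° (inscribed angle theorem).

38°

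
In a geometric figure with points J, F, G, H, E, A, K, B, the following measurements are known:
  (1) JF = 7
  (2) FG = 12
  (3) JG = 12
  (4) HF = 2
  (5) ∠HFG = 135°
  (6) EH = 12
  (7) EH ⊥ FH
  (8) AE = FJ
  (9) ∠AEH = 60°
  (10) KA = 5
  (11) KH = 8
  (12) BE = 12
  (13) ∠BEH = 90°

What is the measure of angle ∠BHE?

Step 1: By the law of cosines on triangle HEB: HB² = 12² + 12² − 2·12·12·cos(90°) = 288, so HB = 12·√2.
Step 2: By the inverse law of cosines on triangle BHE: cos(∠BHE) = ((12·√2)² + 12² − 12²) / (2·12·√2·12) = 288/407.29 = 0.7071, so ∠BHE = 45°.

Therefore, the measure of angle ∠BHE = 45°.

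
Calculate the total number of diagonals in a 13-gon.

Each of the 13 vertices connects to 10 non-adjacent vertices via diagonals.
Total connections = 13 × 10 = 130, but each diagonal is counted twice.
Number of diagonals = 130 / 2 = 65.

65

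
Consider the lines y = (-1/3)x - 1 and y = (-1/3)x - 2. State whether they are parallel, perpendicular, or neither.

Slope of line 1: m1 = -1/3
Slope of line 2: m2 = -1/3
Two lines are parallel if and only if they have equal slopes (or both are vertical).
Here m1 = m2 = -1/3, confirming the lines are parallel.

Parallel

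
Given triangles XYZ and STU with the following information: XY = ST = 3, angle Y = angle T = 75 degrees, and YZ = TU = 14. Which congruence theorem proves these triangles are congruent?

The given information provides:
XY = ST = 3, angle Y = angle T = 75 degrees, and YZ = TU = 14
This matches the SAS congruence theorem.
Two pairs of corresponding sides and the included angle are equal (Side-Angle-Side).

SAS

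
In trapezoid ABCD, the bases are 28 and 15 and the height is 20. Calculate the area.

A trapezoid's area equals the midsegment times the height.
The midsegment is (28 + 15) / 2 = 43/2.
Area = 43/2 * 20 = 430.

430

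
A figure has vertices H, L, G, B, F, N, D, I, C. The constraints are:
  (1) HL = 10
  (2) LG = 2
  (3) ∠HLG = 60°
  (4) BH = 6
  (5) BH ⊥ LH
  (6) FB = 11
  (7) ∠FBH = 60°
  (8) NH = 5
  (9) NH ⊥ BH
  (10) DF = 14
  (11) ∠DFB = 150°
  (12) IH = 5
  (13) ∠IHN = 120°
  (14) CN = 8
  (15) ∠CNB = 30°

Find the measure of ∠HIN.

Step 1: By the law of cosines on triangle IHN: IN² = 5² + 5² − 2·5·5·cos(120°) = 75, so IN = 5·√3.
Step 2: By the inverse law of cosines on triangle HIN: cos(∠HIN) = (5² + (5·√3)² − 5²) / (2·5·5·√3) = 75/86.6 = 0.866, so ∠HIN = 30°.

Therefore, the measure of angle ∠HIN = 30°.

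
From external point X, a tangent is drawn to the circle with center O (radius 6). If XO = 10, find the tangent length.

The tangent, radius, and line from the external point to the center form a right triangle.
The right angle is where the tangent meets the radius.
By the Pythagorean theorem: tangent² + 6² = 10²
tangent² = 100 - 36 = 64
tangent = 8

8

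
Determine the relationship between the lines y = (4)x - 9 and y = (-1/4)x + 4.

Slope of line 1: m1 = 4
Slope of line 2: m2 = -1/4
m1 * m2 = (4) * (-1/4) = -1 = -1, so the lines are perpendicular.

Perpendicular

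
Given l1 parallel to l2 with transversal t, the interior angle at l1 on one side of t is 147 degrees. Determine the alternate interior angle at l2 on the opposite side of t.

Alternate interior angles formed by parallel lines and a transversal are equal.
The given angle is 147 degrees.
The alternate interior angle = 147 degrees.

147 degrees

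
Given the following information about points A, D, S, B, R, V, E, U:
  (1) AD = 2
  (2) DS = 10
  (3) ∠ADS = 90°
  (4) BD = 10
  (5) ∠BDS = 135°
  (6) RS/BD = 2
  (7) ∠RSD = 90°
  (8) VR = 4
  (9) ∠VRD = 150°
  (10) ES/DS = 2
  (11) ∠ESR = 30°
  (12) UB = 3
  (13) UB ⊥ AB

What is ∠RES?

From the given relations: ES = 2·DS = 2·10 = 20; RS = 2·BD = 2·10 = 20.
Step 1: By the law of cosines on triangle ESR: ER² = 20² + 20² − 2·20·20·cos(30°) = 107.18, so ER ≈ 10.35.
Step 2: By the inverse law of cosines on triangle RES: cos(∠RES) = (10.35² + 20² − 20²) / (2·10.35·20) = 107.18/414.11 = 0.2588, so ∠RES = 75°.

Therefore, the measure of angle ∠RES = 75°.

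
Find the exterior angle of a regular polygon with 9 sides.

Each exterior angle of a regular n-gon is 360 / n.
For n = 9: 360 / 9 = 40 degrees.

40 degrees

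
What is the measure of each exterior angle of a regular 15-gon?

Each exterior angle of a regular n-gon is 360 / n.
For n = 15: 360 / 15 = 24 degrees.

24 degrees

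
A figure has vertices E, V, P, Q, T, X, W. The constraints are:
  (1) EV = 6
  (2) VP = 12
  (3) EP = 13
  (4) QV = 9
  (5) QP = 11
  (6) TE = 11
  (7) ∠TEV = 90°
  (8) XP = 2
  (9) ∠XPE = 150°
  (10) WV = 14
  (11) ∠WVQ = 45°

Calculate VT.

Step 1: By the law of cosines on triangle VET: VT² = 6² + 11² − 2·6·11·cos(90°) = 157, so VT = √157.

Therefore, the length of VT = √157.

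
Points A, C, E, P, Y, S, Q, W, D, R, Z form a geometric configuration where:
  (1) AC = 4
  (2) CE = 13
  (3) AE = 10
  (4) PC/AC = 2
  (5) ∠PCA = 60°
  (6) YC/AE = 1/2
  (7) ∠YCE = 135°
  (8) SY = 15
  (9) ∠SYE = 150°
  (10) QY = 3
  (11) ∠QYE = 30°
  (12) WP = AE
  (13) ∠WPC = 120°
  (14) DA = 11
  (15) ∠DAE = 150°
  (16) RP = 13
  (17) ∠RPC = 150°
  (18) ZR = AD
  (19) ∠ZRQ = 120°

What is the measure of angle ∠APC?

From the given relations: PC = 2·AC = 2·4 = 8.
Step 1: By the law of cosines on triangle PCA: PA² = 8² + 4² − 2·8·4·cos(60°) = 48, so PA = 4·√3.
Step 2: By the inverse law of cosines on triangle APC: cos(∠APC) = ((4·√3)² + 8² − 4²) / (2·4·√3·8) = 96/110.85 = 0.866, so ∠APC = 30°.

Therefore, the measure of angle ∠APC = 30°.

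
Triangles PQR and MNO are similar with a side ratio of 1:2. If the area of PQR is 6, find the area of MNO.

The ratio of areas of similar triangles = (side ratio)^2.
Side ratio = 1:2, so area ratio = 1:4.
Area of MNO / Area of PQR = 4/1
Area of MNO = 6 * 4/1 = 24

24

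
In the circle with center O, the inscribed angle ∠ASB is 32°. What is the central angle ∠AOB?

By the inscribed angle theorem, the central angle is twice the inscribed angle.
Central angle = 2 × 32° = 64°

64°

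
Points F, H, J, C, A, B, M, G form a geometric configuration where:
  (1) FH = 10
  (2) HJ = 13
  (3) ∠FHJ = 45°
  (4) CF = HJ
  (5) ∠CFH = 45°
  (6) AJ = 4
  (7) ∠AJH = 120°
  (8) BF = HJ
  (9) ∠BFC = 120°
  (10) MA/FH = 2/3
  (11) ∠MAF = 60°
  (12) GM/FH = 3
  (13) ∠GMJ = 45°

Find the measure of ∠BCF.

From the given relations: CF = HJ = 13; BF = HJ = 13.
Step 1: By the law of cosines on triangle CFB: CB² = 13² + 13² − 2·13·13·cos(120°) = 507, so CB = 13·√3.
Step 2: By the inverse law of cosines on triangle BCF: cos(∠BCF) = ((13·√3)² + 13² − 13²) / (2·13·√3·13) = 507/585.43 = 0.866, so ∠BCF = 30°.

Therefore, the measure of angle ∠BCF = 30°.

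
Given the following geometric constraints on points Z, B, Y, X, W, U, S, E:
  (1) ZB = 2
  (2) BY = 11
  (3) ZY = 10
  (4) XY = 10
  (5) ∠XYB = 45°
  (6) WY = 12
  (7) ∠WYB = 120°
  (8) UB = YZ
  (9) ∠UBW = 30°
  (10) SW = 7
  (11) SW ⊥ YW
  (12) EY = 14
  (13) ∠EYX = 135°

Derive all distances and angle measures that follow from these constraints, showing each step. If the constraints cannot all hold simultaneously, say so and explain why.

The constraints are consistent.

From the given relations:
  UB = YZ = 10

Step 1: From BY = 11, YX = 10, and ∠BYX = 45°, by the law of cosines:
  BX² = BY² + YX² - 2·BY·YX·cos(45°) = 121 + 100 - 155.6 = 65.44
  BX ≈ 8.09

Step 2: From BY = 11, YW = 12, and ∠BYW = 120°, by the law of cosines:
  BW² = BY² + YW² - 2·BY·YW·cos(120°) = 121 + 144 + 132 = 397
  BW ≈ 19.92

Step 3: From YW = 12, WS = 7, and ∠YWS = 90°, by the law of cosines:
  YS² = YW² + WS² - 2·YW·WS·cos(90°) = 144 + 49 - 0 = 193
  YS = √193

Step 4: From XY = 10, YE = 14, and ∠XYE = 135°, by the law of cosines:
  XE² = XY² + YE² - 2·XY·YE·cos(135°) = 100 + 196 + 198 = 494
  XE ≈ 22.23

Step 5: From ZB = 2, ZY = 10, BY = 11, by the inverse law of cosines:
  cos(∠BZY) = (ZB² + ZY² - BY²) / (2·ZB·ZY)
  ∠BZY = 115.15°

Step 6: From BY = 11, BZ = 2, YZ = 10, by the inverse law of cosines:
  cos(∠YBZ) = (BY² + BZ² - YZ²) / (2·BY·BZ)
  ∠YBZ = 55.38°

Step 7: From YB = 11, YZ = 10, BZ = 2, by the inverse law of cosines:
  cos(∠BYZ) = (YB² + YZ² - BZ²) / (2·YB·YZ)
  ∠BYZ = 9.47°

Step 8: From WB = 19.92, BU = 10, and ∠WBU = 30°, by the law of cosines:
  WU² = WB² + BU² - 2·WB·BU·cos(30°) = 397 + 100 - 345.1 = 151.9
  WU ≈ 12.32

Step 9: From BW = 19.92, BY = 11, WY = 12, by the inverse law of cosines:
  cos(∠WBY) = (BW² + BY² - WY²) / (2·BW·BY)
  ∠WBY = 31.44°

Step 10: From BX = 8.09, BY = 11, XY = 10, by the inverse law of cosines:
  cos(∠XBY) = (BX² + BY² - XY²) / (2·BX·BY)
  ∠XBY = 60.94°

Step 11: From YS = √193, YW = 12, SW = 7, by the inverse law of cosines:
  cos(∠SYW) = (YS² + YW² - SW²) / (2·YS·YW)
  ∠SYW = 30.26°

Step 12: From XB = 8.09, XY = 10, BY = 11, by the inverse law of cosines:
  cos(∠BXY) = (XB² + XY² - BY²) / (2·XB·XY)
  ∠BXY = 74.06°

Step 13: From XE = 22.23, XY = 10, EY = 14, by the inverse law of cosines:
  cos(∠EXY) = (XE² + XY² - EY²) / (2·XE·XY)
  ∠EXY = 26.45°

Step 14: From WB = 19.92, WY = 12, BY = 11, by the inverse law of cosines:
  cos(∠BWY) = (WB² + WY² - BY²) / (2·WB·WY)
  ∠BWY = 28.56°

Step 15: From SW = 7, SY = √193, WY = 12, by the inverse law of cosines:
  cos(∠WSY) = (SW² + SY² - WY²) / (2·SW·SY)
  ∠WSY = 59.74°

Step 16: From EX = 22.23, EY = 14, XY = 10, by the inverse law of cosines:
  cos(∠XEY) = (EX² + EY² - XY²) / (2·EX·EY)
  ∠XEY = 18.55°

Step 17: From WB = 19.92, WU = 12.32, BU = 10, by the inverse law of cosines:
  cos(∠BWU) = (WB² + WU² - BU²) / (2·WB·WU)
  ∠BWU = 23.93°

Step 18: From UB = 10, UW = 12.32, BW = 19.92, by the inverse law of cosines:
  cos(∠BUW) = (UB² + UW² - BW²) / (2·UB·UW)
  ∠BUW = 126.07°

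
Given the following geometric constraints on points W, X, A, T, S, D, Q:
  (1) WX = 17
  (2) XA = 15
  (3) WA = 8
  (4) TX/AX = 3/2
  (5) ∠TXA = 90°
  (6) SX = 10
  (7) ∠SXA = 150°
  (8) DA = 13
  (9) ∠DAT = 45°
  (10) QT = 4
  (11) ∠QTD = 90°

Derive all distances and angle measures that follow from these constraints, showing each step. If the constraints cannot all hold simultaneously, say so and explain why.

The constraints are consistent.

From the given relations:
  TX = 3/2·AX = 3/2·15 ≈ 22.5

Step 1: From AX = 15, XT = 22.5, and ∠AXT = 90°, by the law of cosines:
  AT² = AX² + XT² - 2·AX·XT·cos(90°) = 225 + 506.2 - 0 = 731.2
  AT ≈ 27.04

Step 2: From AX = 15, XS = 10, and ∠AXS = 150°, by the law of cosines:
  AS² = AX² + XS² - 2·AX·XS·cos(150°) = 225 + 100 + 259.8 = 584.8
  AS ≈ 24.18

Step 3: From WA = 8, WX = 17, AX = 15, by the inverse law of cosines:
  cos(∠AWX) = (WA² + WX² - AX²) / (2·WA·WX)
  ∠AWX = 61.93°

Step 4: From XA = 15, XW = 17, AW = 8, by the inverse law of cosines:
  cos(∠AXW) = (XA² + XW² - AW²) / (2·XA·XW)
  ∠AXW = 28.07°

Step 5: From AW = 8, AX = 15, WX = 17, by the inverse law of cosines:
  cos(∠WAX) = (AW² + AX² - WX²) / (2·AW·AX)
  ∠WAX = 90°

Step 6: From TA = 27.04, AD = 13, and ∠TAD = 45°, by the law of cosines:
  TD² = TA² + AD² - 2·TA·AD·cos(45°) = 731.2 + 169 - 497.2 = 403.1
  TD ≈ 20.08

Step 7: From AS = 24.18, AX = 15, SX = 10, by the inverse law of cosines:
  cos(∠SAX) = (AS² + AX² - SX²) / (2·AS·AX)
  ∠SAX = 11.93°

Step 8: From AT = 27.04, AX = 15, TX = 22.5, by the inverse law of cosines:
  cos(∠TAX) = (AT² + AX² - TX²) / (2·AT·AX)
  ∠TAX = 56.31°

Step 9: From TA = 27.04, TX = 22.5, AX = 15, by the inverse law of cosines:
  cos(∠ATX) = (TA² + TX² - AX²) / (2·TA·TX)
  ∠ATX = 33.69°

Step 10: From SA = 24.18, SX = 10, AX = 15, by the inverse law of cosines:
  cos(∠ASX) = (SA² + SX² - AX²) / (2·SA·SX)
  ∠ASX = 18.07°

Step 11: From DT = 20.08, TQ = 4, and ∠DTQ = 90°, by the law of cosines:
  DQ² = DT² + TQ² - 2·DT·TQ·cos(90°) = 403.1 + 16 - 0 = 419.1
  DQ ≈ 20.47

Step 12: From TA = 27.04, TD = 20.08, AD = 13, by the inverse law of cosines:
  cos(∠ATD) = (TA² + TD² - AD²) / (2·TA·TD)
  ∠ATD = 27.25°

Step 13: From DA = 13, DT = 20.08, AT = 27.04, by the inverse law of cosines:
  cos(∠ADT) = (DA² + DT² - AT²) / (2·DA·DT)
  ∠ADT = 107.75°

Step 14: From DQ = 20.47, DT = 20.08, QT = 4, by the inverse law of cosines:
  cos(∠QDT) = (DQ² + DT² - QT²) / (2·DQ·DT)
  ∠QDT = 11.27°

Step 15: From QD = 20.47, QT = 4, DT = 20.08, by the inverse law of cosines:
  cos(∠DQT) = (QD² + QT² - DT²) / (2·QD·QT)
  ∠DQT = 78.73°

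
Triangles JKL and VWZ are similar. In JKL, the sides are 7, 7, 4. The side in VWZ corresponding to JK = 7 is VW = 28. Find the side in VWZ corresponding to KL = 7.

k = 28/7 = 4. WZ = 4 * 7 = 28.

28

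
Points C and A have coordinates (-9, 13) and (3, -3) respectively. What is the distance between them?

d = sqrt((3 - -9)^2 + (-3 - 13)^2)
d = sqrt(12^2 + -16^2)
d = sqrt(144 + 256)
d = sqrt(400) = 20

20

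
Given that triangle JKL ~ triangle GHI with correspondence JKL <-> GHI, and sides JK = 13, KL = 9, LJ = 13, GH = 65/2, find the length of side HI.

k = 65/2/13 = 5/2. HI = 5/2 * 9 = 45/2.

45/2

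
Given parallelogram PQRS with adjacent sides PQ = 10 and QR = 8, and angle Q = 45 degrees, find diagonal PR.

The diagonal of a parallelogram can be found by treating two adjacent sides and the diagonal as a triangle.
Applying the law of cosines with sides 10, 8 and included angle 45°:
d^2 = 100 + 64 - 160*cos(45°) = 164 - 80*sqrt(2)
d = 2*sqrt(41 - 20*sqrt(2))

2*sqrt(41 - 20*sqrt(2))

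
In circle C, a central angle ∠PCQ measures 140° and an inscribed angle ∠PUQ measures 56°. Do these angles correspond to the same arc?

By the inscribed angle theorem, the inscribed angle for a central angle of 140° should be 140° / 2 = 70°.
The given inscribed angle is 56°, which does not equal 70°.
Therefore, no, they do not correspond to the same arc.

No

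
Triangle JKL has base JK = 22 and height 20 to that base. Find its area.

Area = (1/2)(22)(20) = 220

220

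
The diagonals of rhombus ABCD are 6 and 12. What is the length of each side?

In a rhombus, the diagonals bisect each other perpendicularly, creating four congruent right triangles.
Each triangle has legs 3 (half of 6) and 6 (half of 12).
The hypotenuse of each right triangle is a side of the rhombus:
side = sqrt(3^2 + 6^2) = sqrt(45) = 3*sqrt(5)

3*sqrt(5)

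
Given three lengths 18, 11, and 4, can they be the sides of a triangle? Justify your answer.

No.
The triangle inequality is violated: 11 + 4 = 15 ≤ 18.
These lengths cannot form a triangle.

No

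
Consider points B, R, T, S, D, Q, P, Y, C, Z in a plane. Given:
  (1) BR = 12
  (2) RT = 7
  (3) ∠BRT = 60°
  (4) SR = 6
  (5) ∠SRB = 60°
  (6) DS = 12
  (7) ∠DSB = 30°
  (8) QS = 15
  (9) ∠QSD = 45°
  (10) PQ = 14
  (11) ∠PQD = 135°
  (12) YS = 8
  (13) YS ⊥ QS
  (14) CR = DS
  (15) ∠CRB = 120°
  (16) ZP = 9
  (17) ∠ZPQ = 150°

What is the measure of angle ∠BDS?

Step 1: By the law of cosines on triangle BRS: BS² = 12² + 6² − 2·12·6·cos(60°) = 108, so BS = 6·√3.
Step 2: By the law of cosines on triangle DSB: DB² = 12² + (6·√3)² − 2·12·6·√3·cos(30°) = 36, so DB = 6.
Step 3: By the inverse law of cosines on triangle BDS: cos(∠BDS) = (6² + 12² − (6·√3)²) / (2·6·12) = 72/144 = 0.5, so ∠BDS = 60°.

Therefore, the measure of angle ∠BDS = 60°.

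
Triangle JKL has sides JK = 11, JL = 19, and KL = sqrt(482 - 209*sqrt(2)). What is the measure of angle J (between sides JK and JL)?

By the inverse law of cosines: cos(J) = (JK² + JL² - KL²) / (2 × JK × JL)
cos(J) = (11² + 19² - (sqrt(482 - 209*sqrt(2)))²) / (2 × 11 × 19)
cos(J) = (121 + 361 - (482 - 209*sqrt(2))) / 418
cos(J) = sqrt(2)/2
J = arccos(sqrt(2)/2) = 45°

45°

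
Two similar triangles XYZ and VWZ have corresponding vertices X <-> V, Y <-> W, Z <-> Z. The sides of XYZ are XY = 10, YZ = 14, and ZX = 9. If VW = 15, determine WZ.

Similar triangles have proportional sides. Setting up the proportion:
VW / XY = WZ / YZ
15 / 10 = WZ / 14
WZ = 14 * 15 / 10 = 21.

21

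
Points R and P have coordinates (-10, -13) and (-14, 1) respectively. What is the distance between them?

d = sqrt((-4)^2 + (14)^2) = sqrt(212) = 2*sqrt(53)

2*sqrt(53)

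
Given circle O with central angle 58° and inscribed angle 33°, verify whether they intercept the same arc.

By the inscribed angle theorem, the inscribed angle for a central angle of 58° should be 58° / 2 = 29°.
The given inscribed angle is 33°, which does not equal 29°.
Therefore, no, they do not correspond to the same arc.

No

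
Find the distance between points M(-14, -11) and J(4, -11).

d = sqrt((4 - -14)^2 + (-11 - -11)^2)
d = sqrt(18^2 + 0^2)
d = sqrt(324 + 0)
d = sqrt(324) = 18

18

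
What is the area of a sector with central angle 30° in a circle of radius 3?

The full circle has area πr² = π(3)² = 9*pi.
The sector covers 30° out of 360°, a fraction of 1/12.
Sector area = 9*pi × 1/12 = 3*pi/4.

3*pi/4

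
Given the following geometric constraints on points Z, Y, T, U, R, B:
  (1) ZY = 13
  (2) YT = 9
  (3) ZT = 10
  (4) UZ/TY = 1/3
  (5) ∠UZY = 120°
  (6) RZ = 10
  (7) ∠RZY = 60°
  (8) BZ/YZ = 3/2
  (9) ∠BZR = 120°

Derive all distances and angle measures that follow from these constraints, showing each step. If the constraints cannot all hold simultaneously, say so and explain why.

The constraints are consistent.

From the given relations:
  UZ = 1/3·TY = 1/3·9 = 3
  BZ = 3/2·YZ = 3/2·13 ≈ 19.5

Step 1: From YZ = 13, ZU = 3, and ∠YZU = 120°, by the law of cosines:
  YU² = YZ² + ZU² - 2·YZ·ZU·cos(120°) = 169 + 9 + 39 = 217
  YU ≈ 14.73

Step 2: From YZ = 13, ZR = 10, and ∠YZR = 60°, by the law of cosines:
  YR² = YZ² + ZR² - 2·YZ·ZR·cos(60°) = 169 + 100 - 130 = 139
  YR = √139

Step 3: From RZ = 10, ZB = 19.5, and ∠RZB = 120°, by the law of cosines:
  RB² = RZ² + ZB² - 2·RZ·ZB·cos(120°) = 100 + 380.2 + 195 = 675.2
  RB ≈ 25.99

Step 4: From ZT = 10, ZY = 13, TY = 9, by the inverse law of cosines:
  cos(∠TZY) = (ZT² + ZY² - TY²) / (2·ZT·ZY)
  ∠TZY = 43.69°

Step 5: From YT = 9, YZ = 13, TZ = 10, by the inverse law of cosines:
  cos(∠TYZ) = (YT² + YZ² - TZ²) / (2·YT·YZ)
  ∠TYZ = 50.13°

Step 6: From TY = 9, TZ = 10, YZ = 13, by the inverse law of cosines:
  cos(∠YTZ) = (TY² + TZ² - YZ²) / (2·TY·TZ)
  ∠YTZ = 86.18°

Step 7: From YR = √139, YZ = 13, RZ = 10, by the inverse law of cosines:
  cos(∠RYZ) = (YR² + YZ² - RZ²) / (2·YR·YZ)
  ∠RYZ = 47.27°

Step 8: From YU = 14.73, YZ = 13, UZ = 3, by the inverse law of cosines:
  cos(∠UYZ) = (YU² + YZ² - UZ²) / (2·YU·YZ)
  ∠UYZ = 10.16°

Step 9: From UY = 14.73, UZ = 3, YZ = 13, by the inverse law of cosines:
  cos(∠YUZ) = (UY² + UZ² - YZ²) / (2·UY·UZ)
  ∠YUZ = 49.84°

Step 10: From RB = 25.99, RZ = 10, BZ = 19.5, by the inverse law of cosines:
  cos(∠BRZ) = (RB² + RZ² - BZ²) / (2·RB·RZ)
  ∠BRZ = 40.53°

Step 11: From RY = √139, RZ = 10, YZ = 13, by the inverse law of cosines:
  cos(∠YRZ) = (RY² + RZ² - YZ²) / (2·RY·RZ)
  ∠YRZ = 72.73°

Step 12: From BR = 25.99, BZ = 19.5, RZ = 10, by the inverse law of cosines:
  cos(∠RBZ) = (BR² + BZ² - RZ²) / (2·BR·BZ)
  ∠RBZ = 19.47°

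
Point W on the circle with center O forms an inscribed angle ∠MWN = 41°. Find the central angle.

By the inscribed angle theorem, the central angle is twice the inscribed angle.
Central angle = 2 × 41° = 82°

82°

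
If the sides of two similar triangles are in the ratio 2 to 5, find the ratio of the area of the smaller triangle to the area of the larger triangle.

The ratio of areas of similar triangles equals the square of the side ratio.
Side ratio = 2:5
Area ratio = (2/5)^2 = 4/25 = 4:25

4:25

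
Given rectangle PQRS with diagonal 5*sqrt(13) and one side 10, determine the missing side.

b = sqrt(d^2 - a^2) = sqrt(325 - 100) = sqrt(225) = 15

15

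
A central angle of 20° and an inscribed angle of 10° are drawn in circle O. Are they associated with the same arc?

By the inscribed angle theorem, if both angles subtend the same arc, the inscribed angle must be half the central angle.
Half of 20° = 10°, which equals the given inscribed angle of 10°.
Therefore, yes, they correspond to the same arc.

Yes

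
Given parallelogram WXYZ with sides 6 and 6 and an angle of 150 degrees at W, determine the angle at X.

In a parallelogram, consecutive angles are supplementary (sum to 180°).
angle X = 180 - angle W
angle X = 180 - 150
angle X = 30 degrees

30 degrees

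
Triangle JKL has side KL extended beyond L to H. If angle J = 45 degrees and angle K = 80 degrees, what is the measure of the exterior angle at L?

Exterior angle = 45 + 80 = 125 degrees (exterior angle theorem).

125 degrees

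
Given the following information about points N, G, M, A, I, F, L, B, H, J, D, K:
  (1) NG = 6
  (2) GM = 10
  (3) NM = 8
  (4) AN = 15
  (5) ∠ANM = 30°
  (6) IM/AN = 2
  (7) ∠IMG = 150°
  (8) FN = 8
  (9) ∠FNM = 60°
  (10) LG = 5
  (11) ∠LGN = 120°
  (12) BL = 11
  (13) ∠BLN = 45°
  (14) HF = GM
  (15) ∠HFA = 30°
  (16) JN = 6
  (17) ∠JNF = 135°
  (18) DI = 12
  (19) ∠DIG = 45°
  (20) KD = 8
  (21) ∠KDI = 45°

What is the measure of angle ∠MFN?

Step 1: By the law of cosines on triangle FNM: FM² = 8² + 8² − 2·8·8·cos(60°) = 64, so FM = 8.
Step 2: By the inverse law of cosines on triangle MFN: cos(∠MFN) = (8² + 8² − 8²) / (2·8·8) = 64/128 = 0.5, so ∠MFN = 60°.

Therefore, the measure of angle ∠MFN = 60°.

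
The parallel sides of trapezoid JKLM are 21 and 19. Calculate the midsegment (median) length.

The midsegment of a trapezoid = (base1 + base2) / 2
midsegment = (21 + 19) / 2
midsegment = 40 / 2
midsegment = 20

20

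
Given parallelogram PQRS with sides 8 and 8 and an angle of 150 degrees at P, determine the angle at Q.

Consecutive angles are supplementary: angle Q = 180 - 150 = 30 degrees.

30 degrees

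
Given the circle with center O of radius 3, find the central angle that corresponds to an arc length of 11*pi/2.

θ = 360 × 11*pi/2 / (2π × 3) = 330° (rearranging arc length formula).

330°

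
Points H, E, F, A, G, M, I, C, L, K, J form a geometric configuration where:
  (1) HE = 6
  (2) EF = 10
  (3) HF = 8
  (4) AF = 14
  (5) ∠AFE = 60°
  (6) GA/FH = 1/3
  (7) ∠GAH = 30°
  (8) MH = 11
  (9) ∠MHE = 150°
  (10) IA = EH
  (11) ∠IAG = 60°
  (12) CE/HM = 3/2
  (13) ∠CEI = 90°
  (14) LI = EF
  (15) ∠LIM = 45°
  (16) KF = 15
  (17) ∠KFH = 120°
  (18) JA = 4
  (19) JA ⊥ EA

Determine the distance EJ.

Step 1: By the law of cosines on triangle EFA: EA² = 10² + 14² − 2·10·14·cos(60°) = 156, so EA = 2·√39.
Step 2: By the law of cosines on triangle EAJ: EJ² = (2·√39)² + 4² − 2·2·√39·4·cos(90°) = 172, so EJ = 2·√43.

Therefore, the length of EJ = 2·√43.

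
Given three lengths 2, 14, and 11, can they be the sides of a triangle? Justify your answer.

Check the triangle inequality: 2 + 11 = 13 ≤ 14.
Since the sum of two sides does not exceed the third, no triangle can be formed.

No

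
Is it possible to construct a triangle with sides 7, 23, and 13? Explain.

The longest side is 23. The other two sides sum to 7 + 13 = 20.
Since 20 ≤ 23, the two shorter sides cannot reach around to close the triangle.

No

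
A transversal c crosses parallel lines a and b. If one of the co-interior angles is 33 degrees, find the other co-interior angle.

Co-interior angles sum to 180: 180 - 33 = 147 degrees.

147 degrees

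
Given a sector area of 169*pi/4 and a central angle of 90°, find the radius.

The sector covers 90°/360° = 1/4 of the full circle.
Full circle area = 169*pi/4 / 1/4 = 169*pi.
Since full area = πr², we get r² = 169*pi/π = 169, so r = 13.

13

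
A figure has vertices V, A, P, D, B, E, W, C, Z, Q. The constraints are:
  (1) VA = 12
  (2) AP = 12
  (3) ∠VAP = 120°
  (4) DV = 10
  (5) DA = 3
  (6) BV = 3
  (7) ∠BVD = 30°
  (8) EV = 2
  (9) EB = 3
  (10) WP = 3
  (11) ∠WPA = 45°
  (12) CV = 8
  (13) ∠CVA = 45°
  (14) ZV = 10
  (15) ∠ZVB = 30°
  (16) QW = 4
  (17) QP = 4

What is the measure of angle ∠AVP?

Step 1: By the law of cosines on triangle VAP: VP² = 12² + 12² − 2·12·12·cos(120°) = 432, so VP = 12·√3.
Step 2: By the inverse law of cosines on triangle AVP: cos(∠AVP) = (12² + (12·√3)² − 12²) / (2·12·12·√3) = 432/498.83 = 0.866, so ∠AVP = 30°.

Therefore, the measure of angle ∠AVP = 30°.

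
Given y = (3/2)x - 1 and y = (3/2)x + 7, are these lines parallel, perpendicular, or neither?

Slope of line 1: m1 = 3/2
Slope of line 2: m2 = 3/2
Two lines are parallel if and only if they have equal slopes (or both are vertical).
Here m1 = m2 = 3/2, confirming the lines are parallel.

Parallel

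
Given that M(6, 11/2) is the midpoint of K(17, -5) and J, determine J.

Using the midpoint formula: M = ((x1 + x2)/2, (y1 + y2)/2)
We know M = (6, 11/2) and K = (17, -5)
For x: 6 = (17 + x2)/2, so x2 = 2*6 - 17 = -5
For y: 11/2 = (-5 + y2)/2, so y2 = 2*11/2 - -5 = 16
J = (-5, 16)

(-5, 16)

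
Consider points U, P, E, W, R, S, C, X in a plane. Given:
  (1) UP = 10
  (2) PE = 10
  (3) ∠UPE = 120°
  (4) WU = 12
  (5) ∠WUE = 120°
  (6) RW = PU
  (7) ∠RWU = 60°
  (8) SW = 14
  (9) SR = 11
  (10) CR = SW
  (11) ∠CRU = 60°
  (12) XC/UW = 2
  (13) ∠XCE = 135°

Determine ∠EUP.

Step 1: By the law of cosines on triangle UPE: UE² = 10² + 10² − 2·10·10·cos(120°) = 300, so UE = 10·√3.
Step 2: By the inverse law of cosines on triangle EUP: cos(∠EUP) = ((10·√3)² + 10² − 10²) / (2·10·√3·10) = 300/346.41 = 0.866, so ∠EUP = 30°.

Therefore, the measure of angle ∠EUP = 30°.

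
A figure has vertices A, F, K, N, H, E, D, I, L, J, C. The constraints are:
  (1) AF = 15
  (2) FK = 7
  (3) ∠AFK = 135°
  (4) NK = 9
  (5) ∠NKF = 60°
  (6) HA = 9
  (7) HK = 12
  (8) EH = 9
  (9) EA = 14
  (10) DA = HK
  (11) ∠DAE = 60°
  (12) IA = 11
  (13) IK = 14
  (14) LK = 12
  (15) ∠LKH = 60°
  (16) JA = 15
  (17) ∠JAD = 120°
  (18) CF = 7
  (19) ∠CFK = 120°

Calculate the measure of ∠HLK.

Step 1: By the law of cosines on triangle LKH: LH² = 12² + 12² − 2·12·12·cos(60°) = 144, so LH = 12.
Step 2: By the inverse law of cosines on triangle HLK: cos(∠HLK) = (12² + 12² − 12²) / (2·12·12) = 144/288 = 0.5, so ∠HLK = 60°.

Therefore, the measure of angle ∠HLK = 60°.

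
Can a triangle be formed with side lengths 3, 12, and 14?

Sort the sides: 3, 12, 14.
It suffices to check that the sum of the two smallest exceeds the largest:
3 + 12 = 15 > 14. ✓
Yes, a valid triangle can be formed.

Yes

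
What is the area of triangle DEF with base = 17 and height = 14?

A triangle's area is half the area of a rectangle with the same base and height.
Area = (1/2) * 17 * 14 = 119.

119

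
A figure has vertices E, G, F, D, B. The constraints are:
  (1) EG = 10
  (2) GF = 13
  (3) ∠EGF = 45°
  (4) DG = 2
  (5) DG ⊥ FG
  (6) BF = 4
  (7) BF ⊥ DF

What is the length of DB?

Step 1: By the law of cosines on triangle FGD: FD² = 13² + 2² − 2·13·2·cos(90°) = 173, so FD = √173.
Step 2: By the law of cosines on triangle DFB: DB² = √173² + 4² − 2·√173·4·cos(90°) = 189, so DB = 3·√21.

Therefore, the length of DB = 3·√21.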